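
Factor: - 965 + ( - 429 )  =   - 2^1*17^1*41^1 = - 1394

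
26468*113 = 2990884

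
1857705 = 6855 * 271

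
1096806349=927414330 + 169392019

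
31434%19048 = 12386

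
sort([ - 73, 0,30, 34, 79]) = [ - 73,0, 30, 34, 79] 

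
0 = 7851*0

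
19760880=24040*822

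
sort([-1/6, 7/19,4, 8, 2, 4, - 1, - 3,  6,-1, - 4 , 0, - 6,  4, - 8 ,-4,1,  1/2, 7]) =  [  -  8, - 6 , - 4,-4 ,  -  3,- 1,- 1, - 1/6,0,7/19 , 1/2,1,  2, 4,4, 4, 6,7,  8]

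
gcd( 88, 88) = 88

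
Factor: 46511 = 46511^1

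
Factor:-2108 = -2^2*17^1*31^1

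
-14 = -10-4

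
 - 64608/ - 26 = 2484 + 12/13 = 2484.92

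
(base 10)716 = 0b1011001100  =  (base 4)23030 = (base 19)1id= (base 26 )11E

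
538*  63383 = 34100054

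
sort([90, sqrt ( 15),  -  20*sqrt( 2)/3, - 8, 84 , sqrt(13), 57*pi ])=[ - 20 * sqrt ( 2)/3,- 8, sqrt(13), sqrt ( 15),84, 90, 57 * pi ]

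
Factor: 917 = 7^1*131^1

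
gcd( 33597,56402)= 1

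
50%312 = 50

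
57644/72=14411/18= 800.61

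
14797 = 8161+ 6636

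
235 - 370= - 135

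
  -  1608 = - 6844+5236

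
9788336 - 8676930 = 1111406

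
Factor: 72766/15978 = 36383/7989  =  3^(-1 )*2663^( - 1)*36383^1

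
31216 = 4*7804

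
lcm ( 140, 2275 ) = 9100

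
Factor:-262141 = -11^1 * 23831^1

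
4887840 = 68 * 71880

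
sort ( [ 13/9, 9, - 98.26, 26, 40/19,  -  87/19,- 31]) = [-98.26, - 31, -87/19, 13/9, 40/19, 9,26 ]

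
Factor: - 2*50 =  - 100 = -  2^2* 5^2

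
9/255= 3/85=0.04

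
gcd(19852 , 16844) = 4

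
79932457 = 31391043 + 48541414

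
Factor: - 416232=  - 2^3*3^3*41^1*47^1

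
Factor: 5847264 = 2^5*3^2*79^1*257^1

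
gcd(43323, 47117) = 7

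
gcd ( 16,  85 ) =1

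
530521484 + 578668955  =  1109190439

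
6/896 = 3/448 = 0.01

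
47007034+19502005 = 66509039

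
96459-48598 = 47861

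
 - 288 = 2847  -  3135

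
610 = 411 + 199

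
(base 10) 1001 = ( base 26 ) 1CD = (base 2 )1111101001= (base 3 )1101002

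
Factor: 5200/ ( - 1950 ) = -2^3* 3^(-1)  =  -8/3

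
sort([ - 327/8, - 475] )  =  [ - 475,-327/8 ]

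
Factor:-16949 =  -17^1*997^1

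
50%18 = 14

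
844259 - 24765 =819494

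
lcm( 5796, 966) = 5796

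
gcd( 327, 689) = 1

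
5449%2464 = 521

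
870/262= 3+42/131  =  3.32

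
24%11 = 2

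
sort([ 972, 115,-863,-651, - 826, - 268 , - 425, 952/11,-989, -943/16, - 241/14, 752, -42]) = [ - 989, - 863 ,  -  826,-651, - 425, -268, - 943/16,  -  42 ,-241/14,  952/11, 115, 752, 972 ] 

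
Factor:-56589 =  - 3^1*13^1*1451^1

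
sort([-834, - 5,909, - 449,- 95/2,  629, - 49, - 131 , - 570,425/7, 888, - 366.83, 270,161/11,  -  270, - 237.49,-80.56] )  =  [ - 834, - 570, - 449, - 366.83, - 270, - 237.49,  -  131, - 80.56, - 49, - 95/2, - 5,161/11, 425/7,  270,629, 888,909] 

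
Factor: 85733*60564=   5192333412 = 2^2*3^1*7^2*103^1*85733^1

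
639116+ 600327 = 1239443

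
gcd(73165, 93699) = 1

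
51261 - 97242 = -45981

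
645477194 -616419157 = 29058037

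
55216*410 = 22638560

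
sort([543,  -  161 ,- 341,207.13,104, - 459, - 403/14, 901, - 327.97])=[ - 459, - 341, - 327.97 ,-161, - 403/14,104 , 207.13,543,901]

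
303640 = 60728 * 5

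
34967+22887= 57854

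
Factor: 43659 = 3^4*7^2*11^1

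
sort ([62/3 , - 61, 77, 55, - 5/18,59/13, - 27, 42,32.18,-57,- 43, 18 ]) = [ - 61,- 57, - 43, - 27, - 5/18, 59/13,18, 62/3, 32.18, 42, 55,77 ] 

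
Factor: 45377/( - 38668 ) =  - 2^( - 2 )*7^ ( - 1)*1381^(-1)*45377^1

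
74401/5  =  14880 + 1/5= 14880.20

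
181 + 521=702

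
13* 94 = 1222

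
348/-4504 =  - 1+ 1039/1126 = - 0.08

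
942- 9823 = -8881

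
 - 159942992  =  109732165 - 269675157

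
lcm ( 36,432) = 432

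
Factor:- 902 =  - 2^1*11^1*41^1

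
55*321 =17655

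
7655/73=7655/73 = 104.86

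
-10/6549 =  - 10/6549 = - 0.00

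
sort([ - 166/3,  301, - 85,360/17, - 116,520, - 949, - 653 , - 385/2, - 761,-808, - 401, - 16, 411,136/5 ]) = [ - 949, - 808, - 761, - 653, - 401, - 385/2, - 116, - 85, - 166/3, - 16,360/17, 136/5,301, 411, 520]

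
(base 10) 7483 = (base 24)CNJ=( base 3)101021011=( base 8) 16473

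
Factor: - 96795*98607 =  - 3^5*5^1*239^1*32869^1 = - 9544664565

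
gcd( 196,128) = 4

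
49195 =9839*5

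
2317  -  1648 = 669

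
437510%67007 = 35468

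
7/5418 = 1/774 = 0.00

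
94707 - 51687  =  43020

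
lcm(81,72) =648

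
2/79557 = 2/79557 = 0.00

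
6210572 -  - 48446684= 54657256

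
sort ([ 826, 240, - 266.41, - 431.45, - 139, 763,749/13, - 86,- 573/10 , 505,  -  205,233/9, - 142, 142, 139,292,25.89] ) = [ - 431.45, - 266.41 , - 205, - 142, - 139, - 86, - 573/10, 233/9,25.89,  749/13, 139,142,240, 292, 505,763, 826] 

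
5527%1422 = 1261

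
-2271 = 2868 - 5139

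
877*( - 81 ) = -71037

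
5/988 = 5/988 = 0.01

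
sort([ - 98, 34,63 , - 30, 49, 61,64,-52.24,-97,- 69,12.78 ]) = [ - 98, - 97, - 69, - 52.24,  -  30,12.78,34,49,61,63, 64 ]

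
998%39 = 23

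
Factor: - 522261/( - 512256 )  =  2^( - 8)*3^2*29^1 = 261/256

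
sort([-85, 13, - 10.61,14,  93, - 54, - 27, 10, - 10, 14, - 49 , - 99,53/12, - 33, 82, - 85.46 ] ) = [ - 99 , - 85.46, - 85, - 54,- 49, - 33,-27, - 10.61,- 10,53/12,10,13, 14, 14 , 82 , 93]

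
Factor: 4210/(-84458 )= -2105/42229 = - 5^1*11^( - 2)*349^( - 1 )*421^1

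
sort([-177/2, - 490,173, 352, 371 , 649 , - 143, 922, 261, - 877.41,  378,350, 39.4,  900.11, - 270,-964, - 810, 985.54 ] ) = [  -  964, - 877.41, -810,  -  490,  -  270,-143, - 177/2,39.4, 173, 261,350,352,371,  378, 649,  900.11, 922,  985.54]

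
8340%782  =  520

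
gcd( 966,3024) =42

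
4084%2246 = 1838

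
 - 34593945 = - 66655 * 519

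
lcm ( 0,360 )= 0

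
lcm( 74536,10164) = 223608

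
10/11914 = 5/5957 = 0.00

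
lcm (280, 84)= 840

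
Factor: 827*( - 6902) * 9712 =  - 2^5*7^1 * 17^1*29^1 *607^1*827^1 = - 55435649248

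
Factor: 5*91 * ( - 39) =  - 17745 = -  3^1*5^1*7^1*13^2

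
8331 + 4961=13292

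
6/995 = 6/995 = 0.01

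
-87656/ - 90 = 43828/45 = 973.96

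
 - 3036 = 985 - 4021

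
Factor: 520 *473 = 2^3*5^1*11^1*13^1*43^1 = 245960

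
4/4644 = 1/1161 = 0.00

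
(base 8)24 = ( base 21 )K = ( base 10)20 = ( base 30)K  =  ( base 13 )17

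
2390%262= 32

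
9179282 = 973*9434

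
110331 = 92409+17922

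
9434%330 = 194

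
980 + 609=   1589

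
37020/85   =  7404/17 = 435.53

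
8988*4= 35952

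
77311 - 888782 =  - 811471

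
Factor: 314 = 2^1*157^1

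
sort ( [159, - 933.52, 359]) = [-933.52, 159, 359]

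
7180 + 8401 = 15581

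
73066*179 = 13078814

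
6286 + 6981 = 13267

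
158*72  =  11376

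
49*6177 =302673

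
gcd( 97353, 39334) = 1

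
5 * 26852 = 134260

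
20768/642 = 32+112/321 = 32.35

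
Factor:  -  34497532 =  -  2^2*8624383^1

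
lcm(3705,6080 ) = 237120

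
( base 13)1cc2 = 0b1000100011111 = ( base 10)4383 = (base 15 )1473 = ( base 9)6010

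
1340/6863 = 1340/6863 = 0.20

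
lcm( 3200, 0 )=0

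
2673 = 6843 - 4170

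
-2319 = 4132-6451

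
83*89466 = 7425678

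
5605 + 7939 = 13544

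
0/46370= 0=0.00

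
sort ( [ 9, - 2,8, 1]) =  [ - 2, 1,8, 9 ] 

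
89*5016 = 446424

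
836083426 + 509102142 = 1345185568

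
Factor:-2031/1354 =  - 3/2 = -2^ ( - 1)*3^1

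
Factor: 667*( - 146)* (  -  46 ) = 4479572 = 2^2 *23^2*29^1 * 73^1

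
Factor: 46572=2^2*3^1*3881^1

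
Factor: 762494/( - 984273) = -2^1*3^( - 1)*71^( - 1 )*461^1*827^1 * 4621^( - 1)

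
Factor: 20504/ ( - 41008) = -1/2 = -2^(-1 ) 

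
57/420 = 19/140 = 0.14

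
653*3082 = 2012546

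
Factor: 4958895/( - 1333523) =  - 3^1*  5^1*311^1*397^ ( - 1 ) * 1063^1*3359^( - 1)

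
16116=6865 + 9251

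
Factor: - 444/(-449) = 2^2*3^1*37^1*449^( -1)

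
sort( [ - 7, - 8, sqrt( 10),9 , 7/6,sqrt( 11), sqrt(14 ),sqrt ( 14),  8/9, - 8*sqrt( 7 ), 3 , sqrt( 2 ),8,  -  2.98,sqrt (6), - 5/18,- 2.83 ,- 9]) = [ - 8*sqrt( 7 ),-9, - 8, - 7, - 2.98 , - 2.83 ,- 5/18,  8/9, 7/6,sqrt( 2 ),sqrt ( 6),3,  sqrt( 10),sqrt( 11),sqrt( 14),sqrt(14), 8, 9 ]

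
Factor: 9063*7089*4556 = 292712097492 = 2^2*3^3*17^2*19^1*53^1 * 67^1*139^1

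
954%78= 18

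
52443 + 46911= 99354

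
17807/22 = 17807/22=809.41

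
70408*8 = 563264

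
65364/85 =768 + 84/85 = 768.99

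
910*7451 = 6780410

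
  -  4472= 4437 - 8909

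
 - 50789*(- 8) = 406312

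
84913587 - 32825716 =52087871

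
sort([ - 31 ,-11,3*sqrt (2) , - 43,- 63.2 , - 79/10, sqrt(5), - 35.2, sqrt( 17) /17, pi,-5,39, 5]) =[ - 63.2 , - 43 ,  -  35.2, - 31 , - 11, - 79/10, - 5,sqrt( 17)/17,sqrt( 5),  pi, 3*sqrt(2) , 5 , 39]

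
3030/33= 91+9/11 = 91.82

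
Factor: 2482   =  2^1*17^1*73^1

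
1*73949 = 73949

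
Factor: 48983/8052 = 2^ ( - 2)*3^( -1)*73^1 = 73/12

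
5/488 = 5/488 = 0.01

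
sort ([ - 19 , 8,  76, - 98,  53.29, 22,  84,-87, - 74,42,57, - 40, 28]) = [ - 98,-87, - 74, - 40,  -  19,8,22,28, 42, 53.29,57, 76, 84 ]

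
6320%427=342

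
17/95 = 17/95 = 0.18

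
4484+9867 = 14351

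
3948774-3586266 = 362508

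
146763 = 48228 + 98535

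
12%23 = 12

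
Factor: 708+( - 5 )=703 = 19^1*37^1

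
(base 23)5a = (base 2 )1111101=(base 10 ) 125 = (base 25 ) 50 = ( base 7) 236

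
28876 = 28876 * 1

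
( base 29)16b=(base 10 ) 1026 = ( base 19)2g0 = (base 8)2002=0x402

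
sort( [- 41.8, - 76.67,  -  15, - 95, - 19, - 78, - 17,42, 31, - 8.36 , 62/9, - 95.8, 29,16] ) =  [ - 95.8, - 95,- 78, - 76.67,-41.8,-19,-17, - 15, - 8.36,62/9,  16,29,31, 42] 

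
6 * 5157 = 30942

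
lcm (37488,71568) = 787248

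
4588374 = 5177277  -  588903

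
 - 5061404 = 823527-5884931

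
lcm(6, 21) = 42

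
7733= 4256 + 3477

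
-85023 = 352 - 85375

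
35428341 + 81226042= 116654383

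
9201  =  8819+382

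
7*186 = 1302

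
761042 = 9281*82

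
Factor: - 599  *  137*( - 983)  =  137^1 * 599^1 * 983^1 = 80667929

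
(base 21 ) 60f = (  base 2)101001100101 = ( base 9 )3576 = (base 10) 2661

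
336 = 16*21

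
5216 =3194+2022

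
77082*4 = 308328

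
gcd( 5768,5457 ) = 1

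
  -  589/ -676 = 589/676  =  0.87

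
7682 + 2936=10618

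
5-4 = 1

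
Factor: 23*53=1219 = 23^1 * 53^1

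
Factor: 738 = 2^1*3^2*41^1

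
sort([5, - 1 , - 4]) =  [-4, -1,5] 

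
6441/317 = 20 + 101/317 = 20.32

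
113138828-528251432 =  - 415112604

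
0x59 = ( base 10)89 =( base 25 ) 3E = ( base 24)3h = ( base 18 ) 4h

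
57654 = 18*3203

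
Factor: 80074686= 2^1*3^1*43^1*149^1*2083^1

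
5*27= 135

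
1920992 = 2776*692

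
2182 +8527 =10709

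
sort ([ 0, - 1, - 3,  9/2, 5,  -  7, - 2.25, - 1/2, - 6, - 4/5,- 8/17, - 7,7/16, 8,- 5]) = [- 7,  -  7,-6,-5, - 3, - 2.25, - 1, - 4/5, - 1/2,- 8/17,0, 7/16, 9/2,5, 8]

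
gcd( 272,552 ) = 8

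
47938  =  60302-12364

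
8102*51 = 413202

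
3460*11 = 38060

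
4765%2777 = 1988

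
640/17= 37 + 11/17 = 37.65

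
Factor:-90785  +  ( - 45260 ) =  - 136045 = - 5^1*7^1*13^2*23^1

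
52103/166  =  313 + 145/166 = 313.87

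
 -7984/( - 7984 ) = 1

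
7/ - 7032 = - 7/7032 = - 0.00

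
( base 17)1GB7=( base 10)9731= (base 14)3791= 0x2603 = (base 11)7347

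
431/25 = 17 + 6/25 = 17.24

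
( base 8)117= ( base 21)3G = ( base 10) 79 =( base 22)3d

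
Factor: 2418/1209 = 2=2^1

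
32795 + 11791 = 44586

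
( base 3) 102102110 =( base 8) 20210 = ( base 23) fh2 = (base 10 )8328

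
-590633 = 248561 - 839194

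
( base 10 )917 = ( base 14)497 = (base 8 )1625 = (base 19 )2A5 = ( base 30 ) 10h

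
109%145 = 109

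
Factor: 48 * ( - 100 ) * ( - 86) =2^7*3^1 * 5^2*43^1=412800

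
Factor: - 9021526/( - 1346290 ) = 5^( - 1) * 11^(-1 )*17^1 * 12239^( - 1)*265339^1 = 4510763/673145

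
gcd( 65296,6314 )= 154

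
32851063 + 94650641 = 127501704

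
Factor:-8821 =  - 8821^1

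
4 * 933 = 3732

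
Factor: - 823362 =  - 2^1*3^1 * 41^1 * 3347^1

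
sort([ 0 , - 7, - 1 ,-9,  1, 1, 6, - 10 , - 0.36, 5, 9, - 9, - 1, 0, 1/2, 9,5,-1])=[ - 10,  -  9, - 9, - 7, - 1,  -  1, - 1, - 0.36,  0, 0, 1/2, 1,1, 5 , 5, 6, 9, 9]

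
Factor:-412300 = -2^2*5^2*7^1*19^1*31^1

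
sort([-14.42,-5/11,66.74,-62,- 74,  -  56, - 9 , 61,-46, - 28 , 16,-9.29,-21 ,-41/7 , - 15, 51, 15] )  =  [  -  74, - 62,-56,-46, - 28, - 21, - 15, - 14.42, - 9.29,-9, - 41/7, - 5/11,  15,  16, 51, 61, 66.74 ]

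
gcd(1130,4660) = 10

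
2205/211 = 2205/211 = 10.45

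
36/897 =12/299=0.04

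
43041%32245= 10796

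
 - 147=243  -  390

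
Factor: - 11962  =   - 2^1*5981^1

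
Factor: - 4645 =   -  5^1*929^1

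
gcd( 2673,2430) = 243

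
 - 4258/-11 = 387 + 1/11 = 387.09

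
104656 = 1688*62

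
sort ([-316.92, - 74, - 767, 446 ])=[ - 767, - 316.92, - 74 , 446 ] 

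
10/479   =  10/479 =0.02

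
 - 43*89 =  - 3827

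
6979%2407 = 2165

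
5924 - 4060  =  1864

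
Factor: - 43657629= -3^1*3137^1*4639^1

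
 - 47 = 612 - 659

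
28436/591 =48 + 68/591  =  48.12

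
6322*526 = 3325372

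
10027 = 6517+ 3510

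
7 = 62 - 55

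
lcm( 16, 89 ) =1424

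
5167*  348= 1798116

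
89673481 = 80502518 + 9170963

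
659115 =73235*9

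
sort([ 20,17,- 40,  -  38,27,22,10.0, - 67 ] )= [ - 67, - 40, - 38 , 10.0,17,20,  22, 27]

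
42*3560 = 149520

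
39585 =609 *65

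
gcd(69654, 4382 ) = 2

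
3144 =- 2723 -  - 5867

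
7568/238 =3784/119= 31.80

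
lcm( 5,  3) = 15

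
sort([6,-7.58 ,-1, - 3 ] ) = [ - 7.58,- 3 ,-1,  6 ] 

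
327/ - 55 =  - 327/55 = -  5.95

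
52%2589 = 52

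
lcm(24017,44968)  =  2113496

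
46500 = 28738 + 17762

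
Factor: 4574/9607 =2^1*13^(-1 )*739^( - 1 )*2287^1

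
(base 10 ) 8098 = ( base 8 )17642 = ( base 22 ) GG2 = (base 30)8TS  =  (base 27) B2P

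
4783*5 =23915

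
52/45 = 52/45 = 1.16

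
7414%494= 4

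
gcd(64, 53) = 1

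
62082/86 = 31041/43 = 721.88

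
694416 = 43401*16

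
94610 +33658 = 128268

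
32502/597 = 54 +88/199 = 54.44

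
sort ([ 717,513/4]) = [ 513/4,  717] 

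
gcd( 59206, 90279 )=7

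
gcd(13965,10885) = 35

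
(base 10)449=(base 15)1EE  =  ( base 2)111000001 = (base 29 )FE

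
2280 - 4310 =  - 2030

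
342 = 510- 168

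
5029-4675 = 354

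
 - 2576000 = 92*( - 28000)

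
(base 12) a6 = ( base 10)126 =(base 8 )176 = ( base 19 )6c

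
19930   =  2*9965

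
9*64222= 577998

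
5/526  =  5/526 = 0.01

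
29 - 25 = 4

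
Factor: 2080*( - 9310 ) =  - 2^6*5^2 * 7^2*13^1*19^1 = -19364800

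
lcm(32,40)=160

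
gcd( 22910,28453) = 1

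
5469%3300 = 2169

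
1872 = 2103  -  231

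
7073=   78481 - 71408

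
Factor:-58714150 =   -  2^1*5^2*11^1*106753^1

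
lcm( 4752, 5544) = 33264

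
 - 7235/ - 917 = 7 + 816/917 = 7.89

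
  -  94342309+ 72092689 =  - 22249620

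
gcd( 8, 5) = 1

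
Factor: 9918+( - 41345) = - 11^1 * 2857^1=- 31427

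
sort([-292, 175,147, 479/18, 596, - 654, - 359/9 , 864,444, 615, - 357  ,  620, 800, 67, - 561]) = [-654,-561,-357,-292, - 359/9, 479/18, 67,  147, 175, 444,  596, 615, 620, 800,864]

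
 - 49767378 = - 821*60618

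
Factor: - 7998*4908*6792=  - 2^6*3^3*31^1 * 43^1*283^1*409^1 =- 266614417728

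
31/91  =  31/91 = 0.34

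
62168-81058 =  - 18890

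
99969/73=1369 + 32/73 = 1369.44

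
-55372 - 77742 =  - 133114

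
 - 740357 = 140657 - 881014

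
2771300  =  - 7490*(-370) 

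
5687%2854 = 2833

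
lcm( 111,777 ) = 777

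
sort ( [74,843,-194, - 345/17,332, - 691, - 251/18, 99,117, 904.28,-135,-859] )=[- 859, - 691,-194, - 135, - 345/17, - 251/18, 74,99, 117,332,843, 904.28] 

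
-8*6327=-50616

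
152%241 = 152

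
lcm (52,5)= 260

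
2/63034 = 1/31517 = 0.00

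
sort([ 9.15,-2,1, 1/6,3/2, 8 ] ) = [ - 2, 1/6,1,3/2, 8,9.15 ] 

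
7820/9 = 7820/9  =  868.89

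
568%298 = 270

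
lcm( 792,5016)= 15048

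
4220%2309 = 1911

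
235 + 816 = 1051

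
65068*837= 54461916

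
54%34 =20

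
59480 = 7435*8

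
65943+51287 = 117230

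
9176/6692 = 2294/1673=1.37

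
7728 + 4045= 11773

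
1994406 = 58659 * 34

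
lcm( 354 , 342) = 20178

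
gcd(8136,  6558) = 6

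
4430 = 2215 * 2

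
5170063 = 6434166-1264103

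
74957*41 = 3073237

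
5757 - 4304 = 1453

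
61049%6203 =5222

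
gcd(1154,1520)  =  2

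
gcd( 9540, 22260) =3180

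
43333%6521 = 4207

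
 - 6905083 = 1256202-8161285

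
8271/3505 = 8271/3505 = 2.36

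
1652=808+844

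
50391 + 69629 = 120020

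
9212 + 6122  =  15334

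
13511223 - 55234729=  - 41723506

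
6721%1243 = 506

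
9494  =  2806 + 6688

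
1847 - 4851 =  - 3004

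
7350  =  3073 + 4277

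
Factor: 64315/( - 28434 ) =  - 2^( - 1 )*3^( -1)*5^1 * 7^( - 1 )*19^1 = -95/42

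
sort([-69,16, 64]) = [ - 69,16, 64]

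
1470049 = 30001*49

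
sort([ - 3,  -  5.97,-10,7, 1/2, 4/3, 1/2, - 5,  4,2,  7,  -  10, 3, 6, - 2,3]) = [ - 10, - 10 ,  -  5.97, - 5, - 3, - 2,1/2,1/2, 4/3,2, 3,3, 4, 6, 7,  7] 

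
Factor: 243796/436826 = 2^1*7^1*13^(-1)*53^( - 1)* 317^( - 1)*8707^1 =121898/218413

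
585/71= 8 + 17/71  =  8.24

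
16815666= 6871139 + 9944527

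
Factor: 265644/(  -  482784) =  -471/856 = -  2^(-3)*3^1*107^ ( - 1)*157^1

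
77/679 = 11/97= 0.11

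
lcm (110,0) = 0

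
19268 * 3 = 57804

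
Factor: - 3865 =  - 5^1*773^1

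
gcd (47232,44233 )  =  1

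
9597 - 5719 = 3878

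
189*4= 756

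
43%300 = 43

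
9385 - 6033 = 3352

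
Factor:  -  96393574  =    -  2^1*19^1*2536673^1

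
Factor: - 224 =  -2^5*7^1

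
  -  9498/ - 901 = 9498/901 = 10.54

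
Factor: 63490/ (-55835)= -2^1*7^1 * 13^( - 1 ) * 859^ (  -  1 ) * 907^1 = - 12698/11167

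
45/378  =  5/42= 0.12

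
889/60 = 14 + 49/60 = 14.82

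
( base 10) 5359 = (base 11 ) 4032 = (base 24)977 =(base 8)12357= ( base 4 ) 1103233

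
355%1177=355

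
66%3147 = 66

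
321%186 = 135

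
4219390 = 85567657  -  81348267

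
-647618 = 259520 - 907138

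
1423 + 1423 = 2846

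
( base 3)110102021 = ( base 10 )9052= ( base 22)ifa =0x235C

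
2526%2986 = 2526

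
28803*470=13537410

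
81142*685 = 55582270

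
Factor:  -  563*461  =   - 461^1*563^1 = - 259543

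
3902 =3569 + 333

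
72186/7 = 72186/7 = 10312.29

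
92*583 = 53636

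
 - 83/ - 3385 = 83/3385 = 0.02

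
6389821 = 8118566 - 1728745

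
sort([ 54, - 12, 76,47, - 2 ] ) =[  -  12, - 2,47,54 , 76]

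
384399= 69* 5571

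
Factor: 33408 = 2^7 * 3^2 * 29^1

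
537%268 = 1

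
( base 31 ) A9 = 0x13f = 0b100111111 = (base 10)319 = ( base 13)1B7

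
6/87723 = 2/29241 = 0.00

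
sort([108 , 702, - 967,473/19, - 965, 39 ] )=[- 967,-965, 473/19, 39, 108,702 ] 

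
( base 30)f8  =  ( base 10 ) 458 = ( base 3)121222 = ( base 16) 1CA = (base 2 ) 111001010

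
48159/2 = 24079 + 1/2 = 24079.50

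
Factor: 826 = 2^1*7^1 *59^1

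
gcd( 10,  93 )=1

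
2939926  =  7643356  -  4703430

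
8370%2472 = 954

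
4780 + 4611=9391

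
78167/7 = 78167/7 = 11166.71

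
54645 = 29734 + 24911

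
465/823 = 465/823 = 0.57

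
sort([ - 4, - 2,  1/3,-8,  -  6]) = [ - 8, - 6, - 4, - 2, 1/3]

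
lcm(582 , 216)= 20952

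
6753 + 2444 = 9197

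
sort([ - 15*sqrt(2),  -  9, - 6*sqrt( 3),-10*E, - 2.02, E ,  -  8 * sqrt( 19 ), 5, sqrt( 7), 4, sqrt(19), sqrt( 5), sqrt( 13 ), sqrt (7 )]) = [ - 8*sqrt( 19 ),-10 *E, - 15 * sqrt( 2), - 6*sqrt ( 3) ,- 9, - 2.02,sqrt ( 5), sqrt(7)  ,  sqrt (7), E, sqrt( 13),4, sqrt( 19 ), 5 ]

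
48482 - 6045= 42437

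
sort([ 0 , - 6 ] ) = [ - 6,0 ] 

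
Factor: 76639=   173^1*443^1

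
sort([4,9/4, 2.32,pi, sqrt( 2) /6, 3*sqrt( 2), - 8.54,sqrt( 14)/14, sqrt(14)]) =[ - 8.54,sqrt( 2)/6,sqrt(14 )/14, 9/4,2.32, pi, sqrt(14),4, 3*sqrt( 2) ]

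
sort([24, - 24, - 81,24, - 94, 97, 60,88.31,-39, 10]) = [-94, -81, - 39, - 24,10,24,24,60, 88.31,97] 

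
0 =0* 420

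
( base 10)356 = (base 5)2411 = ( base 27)D5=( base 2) 101100100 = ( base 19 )ie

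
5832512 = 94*62048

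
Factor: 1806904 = 2^3 * 11^1*20533^1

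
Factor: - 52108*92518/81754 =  - 2410463972/40877 = - 2^2*7^1*41^(  -  1)*167^1*277^1*997^(- 1 )*1861^1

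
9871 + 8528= 18399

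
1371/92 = 1371/92= 14.90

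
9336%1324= 68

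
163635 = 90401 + 73234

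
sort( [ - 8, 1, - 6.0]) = [ - 8 , - 6.0,1 ] 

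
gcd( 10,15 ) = 5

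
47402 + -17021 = 30381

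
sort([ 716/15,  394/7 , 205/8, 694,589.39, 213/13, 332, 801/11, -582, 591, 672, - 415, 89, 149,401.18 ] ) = [ -582, - 415, 213/13 , 205/8,716/15,394/7, 801/11,89,149 , 332, 401.18,589.39,591, 672,694]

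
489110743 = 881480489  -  392369746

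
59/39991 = 59/39991 = 0.00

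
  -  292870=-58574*5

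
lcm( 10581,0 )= 0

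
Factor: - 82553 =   -  31^1  *  2663^1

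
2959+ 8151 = 11110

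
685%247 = 191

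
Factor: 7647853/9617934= 74251/93378 = 2^(-1)*3^( - 1 )*41^1 * 79^( - 1 )*197^( - 1) * 1811^1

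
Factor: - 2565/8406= - 2^ ( - 1) *3^1*5^1*19^1*467^(-1) = - 285/934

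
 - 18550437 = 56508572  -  75059009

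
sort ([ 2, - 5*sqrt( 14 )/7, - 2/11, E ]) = [ - 5  *sqrt( 14)/7, - 2/11, 2, E ]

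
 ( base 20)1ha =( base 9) 1023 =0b1011101110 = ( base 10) 750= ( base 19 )219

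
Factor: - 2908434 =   -  2^1*3^1*43^1*11273^1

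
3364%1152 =1060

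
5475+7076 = 12551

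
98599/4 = 98599/4 = 24649.75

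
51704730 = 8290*6237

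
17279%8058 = 1163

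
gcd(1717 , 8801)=1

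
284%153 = 131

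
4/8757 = 4/8757 =0.00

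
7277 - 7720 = - 443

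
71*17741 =1259611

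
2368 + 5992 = 8360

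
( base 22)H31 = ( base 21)ih0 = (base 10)8295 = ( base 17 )1bbg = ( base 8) 20147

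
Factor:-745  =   - 5^1*149^1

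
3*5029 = 15087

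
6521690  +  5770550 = 12292240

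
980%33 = 23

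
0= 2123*0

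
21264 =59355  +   - 38091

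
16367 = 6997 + 9370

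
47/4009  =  47/4009 = 0.01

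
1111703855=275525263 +836178592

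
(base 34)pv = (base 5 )12011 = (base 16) 371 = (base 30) tb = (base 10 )881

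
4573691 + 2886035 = 7459726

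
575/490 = 1 + 17/98 = 1.17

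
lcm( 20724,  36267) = 145068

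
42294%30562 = 11732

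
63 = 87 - 24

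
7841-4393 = 3448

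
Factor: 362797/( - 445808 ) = - 2^(-4 )*11^( - 1 )*149^( -1 )*21341^1=-21341/26224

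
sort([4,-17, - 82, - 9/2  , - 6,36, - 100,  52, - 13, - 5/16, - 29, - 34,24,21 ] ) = [ - 100, - 82,  -  34, - 29, - 17, - 13, - 6 , - 9/2, - 5/16, 4,21, 24,  36, 52]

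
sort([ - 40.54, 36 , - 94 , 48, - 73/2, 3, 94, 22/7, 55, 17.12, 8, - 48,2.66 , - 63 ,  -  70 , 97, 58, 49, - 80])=[- 94,-80, - 70,-63, - 48, - 40.54,  -  73/2,2.66,3  ,  22/7, 8, 17.12  ,  36, 48, 49, 55,58 , 94, 97] 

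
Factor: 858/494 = 3^1 * 11^1 *19^ ( - 1 ) = 33/19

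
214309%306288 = 214309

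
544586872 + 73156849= 617743721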